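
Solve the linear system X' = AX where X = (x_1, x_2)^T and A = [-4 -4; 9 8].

x_1(t) = 2c_1e^(2t) + 2c_2te^(2t) + c_2e^(2t), x_2(t) = -3c_1e^(2t) - 3c_2te^(2t) - 2c_2e^(2t)

Coefficient matrix A = [[-4, -4], [9, 8]].
Characteristic polynomial det(A - λI) = λ^2 - 4λ + 4 = 0.
Single eigenvalue λ = 2 with algebraic multiplicity 2.
Eigenvector v = (2,-3); generalized eigenvector w with (A-λI)w=v is (1,-2).
General solution: e^(2t)[c_1·v + c_2·(t·v + w)].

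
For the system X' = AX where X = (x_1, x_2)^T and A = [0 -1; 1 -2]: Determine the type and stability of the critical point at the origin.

A = [[0,-1],[1,-2]]; det(A-λI) = λ^2 + 2λ + 1.
repeated λ = -1 with a single eigenvector.

stable improper node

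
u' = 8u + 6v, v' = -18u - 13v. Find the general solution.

u(t) = 2K_1e^(-t) + K_2e^(-4t), v(t) = -3K_1e^(-t) - 2K_2e^(-4t)

Coefficient matrix A = [[8, 6], [-18, -13]].
Characteristic polynomial det(A - λI) = λ^2 + 5λ + 4 = 0.
Eigenvalues λ = -1, -4.
For λ=-1: (A-λI) row 1 is [9, 6], so an eigenvector is (2, -3).
For λ=-4: (A-λI) row 1 is [12, 6], so an eigenvector is (1, -2).
General solution: K_1e^(-t)(2,-3) + K_2e^(-4t)(1,-2).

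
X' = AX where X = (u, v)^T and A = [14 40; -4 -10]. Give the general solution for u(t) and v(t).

Coefficient matrix A = [[14, 40], [-4, -10]].
Characteristic polynomial det(A - λI) = λ^2 - 4λ + 20 = 0.
Eigenvalues λ = 2 ± 4i (complex conjugate pair).
For λ=2+4i: an eigenvector is (1,0) - i(3,-1) = (1 - 3i, 0 + i).
A real fundamental pair from Re and Im of e^((2+4i)t)v: X_1 = e^(2t)(cos(4t)·(1,0) + sin(4t)·(3,-1)), X_2 = e^(2t)(sin(4t)·(1,0) - cos(4t)·(3,-1)).
General solution: C_1X_1 + C_2X_2.

u(t) = 3C_1e^(2t)sin(4t) + C_1e^(2t)cos(4t) + C_2e^(2t)sin(4t) - 3C_2e^(2t)cos(4t), v(t) = -C_1e^(2t)sin(4t) + C_2e^(2t)cos(4t)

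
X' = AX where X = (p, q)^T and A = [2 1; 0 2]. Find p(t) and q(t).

Coefficient matrix A = [[2, 1], [0, 2]].
Characteristic polynomial det(A - λI) = λ^2 - 4λ + 4 = 0.
Single eigenvalue λ = 2 with algebraic multiplicity 2.
Eigenvector v = (1,0); generalized eigenvector w with (A-λI)w=v is (2,1).
General solution: e^(2t)[K_1·v + K_2·(t·v + w)].

p(t) = K_1e^(2t) + K_2te^(2t) + 2K_2e^(2t), q(t) = K_2e^(2t)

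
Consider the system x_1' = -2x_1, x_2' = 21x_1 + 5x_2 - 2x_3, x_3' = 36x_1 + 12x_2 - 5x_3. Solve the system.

x_1(t) = C_3e^(-2t), x_2(t) = -C_1e^(-t) - C_2e^(t) - 3C_3e^(-2t), x_3(t) = -3C_1e^(-t) - 2C_2e^(t)

Coefficient matrix A = [[-2, 0, 0], [21, 5, -2], [36, 12, -5]].
det(A - λI) = 0 gives eigenvalues λ = -1, 1, -2.
For λ=-1: eigenvector (0,-1,-3).
For λ=1: eigenvector (0,-1,-2).
For λ=-2: eigenvector (1,-3,0).
General solution: C_1e^(-t)(0,-1,-3) + C_2e^(t)(0,-1,-2) + C_3e^(-2t)(1,-3,0).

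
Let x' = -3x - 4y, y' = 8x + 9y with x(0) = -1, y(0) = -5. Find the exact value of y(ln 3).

A = [[-3,-4],[8,9]]; eigenvalues λ = 5, 1.
Eigenvectors: (1,-2) for λ=5, (-1,1) for λ=1.
From the initial condition, c_1 = 6, c_2 = 7.
y(ln 3) = (6)(3^5)(-2) + (7)(3^1)(1) = -2895.

-2895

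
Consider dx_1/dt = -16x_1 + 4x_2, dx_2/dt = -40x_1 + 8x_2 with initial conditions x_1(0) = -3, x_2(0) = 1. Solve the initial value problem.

x_1(t) = 10e^(-4t)sin(4t) - 3e^(-4t)cos(4t), x_2(t) = 33e^(-4t)sin(4t) + e^(-4t)cos(4t)

Coefficient matrix A = [[-16, 4], [-40, 8]].
Characteristic polynomial det(A - λI) = λ^2 + 8λ + 32 = 0.
Eigenvalues λ = -4 ± 4i (complex conjugate pair).
For λ=-4+4i: an eigenvector is (0,1) - i(1,3) = (0 - i, 1 - 3i).
A real fundamental pair from Re and Im of e^((-4+4i)t)v: X_1 = e^(-4t)(cos(4t)·(0,1) + sin(4t)·(1,3)), X_2 = e^(-4t)(sin(4t)·(0,1) - cos(4t)·(1,3)).
General solution: K_1X_1 + K_2X_2.
Applying x_1(0)=-3, x_2(0)=1 gives K_1=10, K_2=3.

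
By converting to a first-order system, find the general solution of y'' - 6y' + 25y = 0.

y(t) = C_1e^(3t)cos(4t) + C_2e^(3t)sin(4t)

Let x_1 = y, x_2 = y'. Then x_1' = x_2 and x_2' = -25x_1 + 6x_2.
A = [[0,1],[-25,6]]; det(A-λI) = λ^2 - 6λ + 25.
Eigenvalues λ = 3 ± 4i.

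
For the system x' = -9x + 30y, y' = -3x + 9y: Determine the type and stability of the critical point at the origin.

center

A = [[-9,30],[-3,9]]; det(A-λI) = λ^2 + 9.
λ = 0 ± 3i: zero real part.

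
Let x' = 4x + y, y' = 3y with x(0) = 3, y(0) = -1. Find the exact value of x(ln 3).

A = [[4,1],[0,3]]; eigenvalues λ = 4, 3.
Eigenvectors: (1,0) for λ=4, (1,-1) for λ=3.
From the initial condition, c_1 = 2, c_2 = 1.
x(ln 3) = (2)(3^4)(1) + (1)(3^3)(1) = 189.

189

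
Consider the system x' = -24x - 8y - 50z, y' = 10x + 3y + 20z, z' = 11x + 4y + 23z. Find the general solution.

Coefficient matrix A = [[-24, -8, -50], [10, 3, 20], [11, 4, 23]].
det(A - λI) = 0 gives eigenvalues λ = 3, -2, 1.
For λ=3: eigenvector (-4,1,2).
For λ=-2: eigenvector (3,-2,-1).
For λ=1: eigenvector (-2,0,1).
General solution: C_1e^(3t)(-4,1,2) + C_2e^(-2t)(3,-2,-1) + C_3e^(t)(-2,0,1).

x(t) = -4C_1e^(3t) + 3C_2e^(-2t) - 2C_3e^(t), y(t) = C_1e^(3t) - 2C_2e^(-2t), z(t) = 2C_1e^(3t) - C_2e^(-2t) + C_3e^(t)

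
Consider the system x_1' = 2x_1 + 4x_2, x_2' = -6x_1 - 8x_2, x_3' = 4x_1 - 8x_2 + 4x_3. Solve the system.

Coefficient matrix A = [[2, 4, 0], [-6, -8, 0], [4, -8, 4]].
det(A - λI) = 0 gives eigenvalues λ = -2, 4, -4.
For λ=-2: eigenvector (1,-1,-2).
For λ=4: eigenvector (0,0,1).
For λ=-4: eigenvector (-2,3,4).
General solution: C_1e^(-2t)(1,-1,-2) + C_2e^(4t)(0,0,1) + C_3e^(-4t)(-2,3,4).

x_1(t) = C_1e^(-2t) - 2C_3e^(-4t), x_2(t) = -C_1e^(-2t) + 3C_3e^(-4t), x_3(t) = -2C_1e^(-2t) + C_2e^(4t) + 4C_3e^(-4t)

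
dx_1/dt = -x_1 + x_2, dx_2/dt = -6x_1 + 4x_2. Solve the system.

Coefficient matrix A = [[-1, 1], [-6, 4]].
Characteristic polynomial det(A - λI) = λ^2 - 3λ + 2 = 0.
Eigenvalues λ = 2, 1.
For λ=2: (A-λI) row 1 is [-3, 1], so an eigenvector is (1, 3).
For λ=1: (A-λI) row 1 is [-2, 1], so an eigenvector is (1, 2).
General solution: c_1e^(2t)(1,3) + c_2e^(t)(1,2).

x_1(t) = c_1e^(2t) + c_2e^(t), x_2(t) = 3c_1e^(2t) + 2c_2e^(t)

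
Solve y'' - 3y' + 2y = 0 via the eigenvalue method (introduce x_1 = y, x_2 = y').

y(t) = C_1e^(t) + C_2e^(2t)

Let x_1 = y, x_2 = y'. Then x_1' = x_2 and x_2' = -2x_1 + 3x_2.
A = [[0,1],[-2,3]]; det(A-λI) = λ^2 - 3λ + 2.
Eigenvalues λ = 1, 2 with eigenvectors (1,1), (1,2).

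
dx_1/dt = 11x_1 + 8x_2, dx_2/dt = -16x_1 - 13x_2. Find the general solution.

Coefficient matrix A = [[11, 8], [-16, -13]].
Characteristic polynomial det(A - λI) = λ^2 + 2λ - 15 = 0.
Eigenvalues λ = 3, -5.
For λ=3: (A-λI) row 1 is [8, 8], so an eigenvector is (1, -1).
For λ=-5: (A-λI) row 1 is [16, 8], so an eigenvector is (-1, 2).
General solution: C_1e^(3t)(1,-1) + C_2e^(-5t)(-1,2).

x_1(t) = C_1e^(3t) - C_2e^(-5t), x_2(t) = -C_1e^(3t) + 2C_2e^(-5t)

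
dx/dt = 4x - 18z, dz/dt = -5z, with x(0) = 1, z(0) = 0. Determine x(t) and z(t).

x(t) = e^(4t), z(t) = 0

Coefficient matrix A = [[4, -18], [0, -5]].
Characteristic polynomial det(A - λI) = λ^2 + λ - 20 = 0.
Eigenvalues λ = 4, -5.
For λ=4: (A-λI) row 1 is [0, -18], so an eigenvector is (-1, 0).
For λ=-5: (A-λI) row 1 is [9, -18], so an eigenvector is (-2, -1).
General solution: C_1e^(4t)(-1,0) + C_2e^(-5t)(-2,-1).
Applying x(0)=1, z(0)=0 gives C_1=-1, C_2=0.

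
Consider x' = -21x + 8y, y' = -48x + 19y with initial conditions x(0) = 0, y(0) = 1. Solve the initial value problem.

x(t) = e^(3t) - e^(-5t), y(t) = 3e^(3t) - 2e^(-5t)

Coefficient matrix A = [[-21, 8], [-48, 19]].
Characteristic polynomial det(A - λI) = λ^2 + 2λ - 15 = 0.
Eigenvalues λ = -5, 3.
For λ=-5: (A-λI) row 1 is [-16, 8], so an eigenvector is (1, 2).
For λ=3: (A-λI) row 1 is [-24, 8], so an eigenvector is (-1, -3).
General solution: C_1e^(-5t)(1,2) + C_2e^(3t)(-1,-3).
Applying x(0)=0, y(0)=1 gives C_1=-1, C_2=-1.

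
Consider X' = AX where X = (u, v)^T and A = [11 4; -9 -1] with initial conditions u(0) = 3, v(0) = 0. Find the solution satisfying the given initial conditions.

Coefficient matrix A = [[11, 4], [-9, -1]].
Characteristic polynomial det(A - λI) = λ^2 - 10λ + 25 = 0.
Single eigenvalue λ = 5 with algebraic multiplicity 2.
Eigenvector v = (2,-3); generalized eigenvector w with (A-λI)w=v is (1,-1).
General solution: e^(5t)[c_1·v + c_2·(t·v + w)].
Applying u(0)=3, v(0)=0 gives c_1=-3, c_2=9.

u(t) = 18te^(5t) + 3e^(5t), v(t) = -27te^(5t)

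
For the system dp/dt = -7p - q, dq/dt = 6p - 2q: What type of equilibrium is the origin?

A = [[-7,-1],[6,-2]]; det(A-λI) = λ^2 + 9λ + 20.
λ = -4, -5: both negative.

stable node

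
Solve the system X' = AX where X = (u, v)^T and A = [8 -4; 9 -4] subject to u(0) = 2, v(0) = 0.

u(t) = 12te^(2t) + 2e^(2t), v(t) = 18te^(2t)

Coefficient matrix A = [[8, -4], [9, -4]].
Characteristic polynomial det(A - λI) = λ^2 - 4λ + 4 = 0.
Single eigenvalue λ = 2 with algebraic multiplicity 2.
Eigenvector v = (2,3); generalized eigenvector w with (A-λI)w=v is (1,1).
General solution: e^(2t)[c_1·v + c_2·(t·v + w)].
Applying u(0)=2, v(0)=0 gives c_1=-2, c_2=6.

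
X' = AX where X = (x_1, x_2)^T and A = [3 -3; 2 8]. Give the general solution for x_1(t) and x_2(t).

x_1(t) = K_1e^(6t) + 3K_2e^(5t), x_2(t) = -K_1e^(6t) - 2K_2e^(5t)

Coefficient matrix A = [[3, -3], [2, 8]].
Characteristic polynomial det(A - λI) = λ^2 - 11λ + 30 = 0.
Eigenvalues λ = 6, 5.
For λ=6: (A-λI) row 1 is [-3, -3], so an eigenvector is (1, -1).
For λ=5: (A-λI) row 1 is [-2, -3], so an eigenvector is (3, -2).
General solution: K_1e^(6t)(1,-1) + K_2e^(5t)(3,-2).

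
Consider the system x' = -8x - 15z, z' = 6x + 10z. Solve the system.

x(t) = K_1e^(t)sin(3t) - 2K_1e^(t)cos(3t) - 2K_2e^(t)sin(3t) - K_2e^(t)cos(3t), z(t) = -K_1e^(t)sin(3t) + K_1e^(t)cos(3t) + K_2e^(t)sin(3t) + K_2e^(t)cos(3t)

Coefficient matrix A = [[-8, -15], [6, 10]].
Characteristic polynomial det(A - λI) = λ^2 - 2λ + 10 = 0.
Eigenvalues λ = 1 ± 3i (complex conjugate pair).
For λ=1+3i: an eigenvector is (-2,1) - i(1,-1) = (-2 - i, 1 + i).
A real fundamental pair from Re and Im of e^((1+3i)t)v: X_1 = e^(t)(cos(3t)·(-2,1) + sin(3t)·(1,-1)), X_2 = e^(t)(sin(3t)·(-2,1) - cos(3t)·(1,-1)).
General solution: K_1X_1 + K_2X_2.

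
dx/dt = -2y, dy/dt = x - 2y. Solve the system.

Coefficient matrix A = [[0, -2], [1, -2]].
Characteristic polynomial det(A - λI) = λ^2 + 2λ + 2 = 0.
Eigenvalues λ = -1 ± i (complex conjugate pair).
For λ=-1+i: an eigenvector is (-1,-1) - i(1,0) = (-1 - i, -1).
A real fundamental pair from Re and Im of e^((-1+i)t)v: X_1 = e^(-t)(cos(t)·(-1,-1) + sin(t)·(1,0)), X_2 = e^(-t)(sin(t)·(-1,-1) - cos(t)·(1,0)).
General solution: C_1X_1 + C_2X_2.

x(t) = C_1e^(-t)sin(t) - C_1e^(-t)cos(t) - C_2e^(-t)sin(t) - C_2e^(-t)cos(t), y(t) = -C_1e^(-t)cos(t) - C_2e^(-t)sin(t)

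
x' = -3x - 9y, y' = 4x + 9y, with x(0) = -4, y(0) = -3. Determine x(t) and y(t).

Coefficient matrix A = [[-3, -9], [4, 9]].
Characteristic polynomial det(A - λI) = λ^2 - 6λ + 9 = 0.
Single eigenvalue λ = 3 with algebraic multiplicity 2.
Eigenvector v = (3,-2); generalized eigenvector w with (A-λI)w=v is (-2,1).
General solution: e^(3t)[C_1·v + C_2·(t·v + w)].
Applying x(0)=-4, y(0)=-3 gives C_1=10, C_2=17.

x(t) = 51te^(3t) - 4e^(3t), y(t) = -34te^(3t) - 3e^(3t)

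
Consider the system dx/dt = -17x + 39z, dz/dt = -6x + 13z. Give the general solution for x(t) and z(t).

Coefficient matrix A = [[-17, 39], [-6, 13]].
Characteristic polynomial det(A - λI) = λ^2 + 4λ + 13 = 0.
Eigenvalues λ = -2 ± 3i (complex conjugate pair).
For λ=-2+3i: an eigenvector is (-3,-1) - i(2,1) = (-3 - 2i, -1 - i).
A real fundamental pair from Re and Im of e^((-2+3i)t)v: X_1 = e^(-2t)(cos(3t)·(-3,-1) + sin(3t)·(2,1)), X_2 = e^(-2t)(sin(3t)·(-3,-1) - cos(3t)·(2,1)).
General solution: K_1X_1 + K_2X_2.

x(t) = 2K_1e^(-2t)sin(3t) - 3K_1e^(-2t)cos(3t) - 3K_2e^(-2t)sin(3t) - 2K_2e^(-2t)cos(3t), z(t) = K_1e^(-2t)sin(3t) - K_1e^(-2t)cos(3t) - K_2e^(-2t)sin(3t) - K_2e^(-2t)cos(3t)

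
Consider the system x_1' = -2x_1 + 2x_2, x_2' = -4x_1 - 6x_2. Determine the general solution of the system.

x_1(t) = K_1e^(-4t)sin(2t) - K_2e^(-4t)cos(2t), x_2(t) = -K_1e^(-4t)sin(2t) + K_1e^(-4t)cos(2t) + K_2e^(-4t)sin(2t) + K_2e^(-4t)cos(2t)

Coefficient matrix A = [[-2, 2], [-4, -6]].
Characteristic polynomial det(A - λI) = λ^2 + 8λ + 20 = 0.
Eigenvalues λ = -4 ± 2i (complex conjugate pair).
For λ=-4+2i: an eigenvector is (0,1) - i(1,-1) = (0 - i, 1 + i).
A real fundamental pair from Re and Im of e^((-4+2i)t)v: X_1 = e^(-4t)(cos(2t)·(0,1) + sin(2t)·(1,-1)), X_2 = e^(-4t)(sin(2t)·(0,1) - cos(2t)·(1,-1)).
General solution: K_1X_1 + K_2X_2.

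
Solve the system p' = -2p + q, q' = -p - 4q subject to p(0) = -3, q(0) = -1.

Coefficient matrix A = [[-2, 1], [-1, -4]].
Characteristic polynomial det(A - λI) = λ^2 + 6λ + 9 = 0.
Single eigenvalue λ = -3 with algebraic multiplicity 2.
Eigenvector v = (1,-1); generalized eigenvector w with (A-λI)w=v is (1,0).
General solution: e^(-3t)[C_1·v + C_2·(t·v + w)].
Applying p(0)=-3, q(0)=-1 gives C_1=1, C_2=-4.

p(t) = -4te^(-3t) - 3e^(-3t), q(t) = 4te^(-3t) - e^(-3t)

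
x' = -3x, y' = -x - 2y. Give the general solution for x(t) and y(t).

x(t) = -c_1e^(-3t), y(t) = -c_1e^(-3t) + c_2e^(-2t)

Coefficient matrix A = [[-3, 0], [-1, -2]].
Characteristic polynomial det(A - λI) = λ^2 + 5λ + 6 = 0.
Eigenvalues λ = -3, -2.
For λ=-3: (A-λI) row 2 is [-1, 1], so an eigenvector is (-1, -1).
For λ=-2: (A-λI) row 1 is [-1, 0], so an eigenvector is (0, 1).
General solution: c_1e^(-3t)(-1,-1) + c_2e^(-2t)(0,1).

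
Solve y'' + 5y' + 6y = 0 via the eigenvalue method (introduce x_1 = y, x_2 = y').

Let x_1 = y, x_2 = y'. Then x_1' = x_2 and x_2' = -6x_1 - 5x_2.
A = [[0,1],[-6,-5]]; det(A-λI) = λ^2 + 5λ + 6.
Eigenvalues λ = -3, -2 with eigenvectors (1,-3), (1,-2).

y(t) = C_1e^(-3t) + C_2e^(-2t)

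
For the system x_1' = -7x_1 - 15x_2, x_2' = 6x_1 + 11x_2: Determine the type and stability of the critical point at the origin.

A = [[-7,-15],[6,11]]; det(A-λI) = λ^2 - 4λ + 13.
λ = 2 ± 3i: positive real part.

unstable spiral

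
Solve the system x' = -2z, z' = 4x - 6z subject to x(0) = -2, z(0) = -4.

Coefficient matrix A = [[0, -2], [4, -6]].
Characteristic polynomial det(A - λI) = λ^2 + 6λ + 8 = 0.
Eigenvalues λ = -4, -2.
For λ=-4: (A-λI) row 1 is [4, -2], so an eigenvector is (1, 2).
For λ=-2: (A-λI) row 1 is [2, -2], so an eigenvector is (-1, -1).
General solution: K_1e^(-4t)(1,2) + K_2e^(-2t)(-1,-1).
Applying x(0)=-2, z(0)=-4 gives K_1=-2, K_2=0.

x(t) = -2e^(-4t), z(t) = -4e^(-4t)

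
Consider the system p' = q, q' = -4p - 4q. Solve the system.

p(t) = K_1e^(-2t) + K_2te^(-2t) + 2K_2e^(-2t), q(t) = -2K_1e^(-2t) - 2K_2te^(-2t) - 3K_2e^(-2t)

Coefficient matrix A = [[0, 1], [-4, -4]].
Characteristic polynomial det(A - λI) = λ^2 + 4λ + 4 = 0.
Single eigenvalue λ = -2 with algebraic multiplicity 2.
Eigenvector v = (1,-2); generalized eigenvector w with (A-λI)w=v is (2,-3).
General solution: e^(-2t)[K_1·v + K_2·(t·v + w)].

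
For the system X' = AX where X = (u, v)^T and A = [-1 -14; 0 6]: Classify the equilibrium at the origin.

saddle

A = [[-1,-14],[0,6]]; det(A-λI) = λ^2 - 5λ - 6.
λ = 6, -1: opposite signs.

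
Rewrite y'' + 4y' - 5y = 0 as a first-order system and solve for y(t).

Let x_1 = y, x_2 = y'. Then x_1' = x_2 and x_2' = 5x_1 - 4x_2.
A = [[0,1],[5,-4]]; det(A-λI) = λ^2 + 4λ - 5.
Eigenvalues λ = -5, 1 with eigenvectors (1,-5), (1,1).

y(t) = c_1e^(-5t) + c_2e^(t)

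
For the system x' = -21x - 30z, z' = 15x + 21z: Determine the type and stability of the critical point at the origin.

A = [[-21,-30],[15,21]]; det(A-λI) = λ^2 + 9.
λ = 0 ± 3i: zero real part.

center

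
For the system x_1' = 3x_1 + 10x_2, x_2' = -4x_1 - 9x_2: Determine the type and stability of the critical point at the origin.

A = [[3,10],[-4,-9]]; det(A-λI) = λ^2 + 6λ + 13.
λ = -3 ± 2i: negative real part.

stable spiral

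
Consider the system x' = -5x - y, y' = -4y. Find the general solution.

x(t) = -K_1e^(-5t) - K_2e^(-4t), y(t) = K_2e^(-4t)

Coefficient matrix A = [[-5, -1], [0, -4]].
Characteristic polynomial det(A - λI) = λ^2 + 9λ + 20 = 0.
Eigenvalues λ = -5, -4.
For λ=-5: (A-λI) row 1 is [0, -1], so an eigenvector is (-1, 0).
For λ=-4: (A-λI) row 1 is [-1, -1], so an eigenvector is (-1, 1).
General solution: K_1e^(-5t)(-1,0) + K_2e^(-4t)(-1,1).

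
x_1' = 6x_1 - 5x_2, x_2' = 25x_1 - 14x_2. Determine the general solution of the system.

Coefficient matrix A = [[6, -5], [25, -14]].
Characteristic polynomial det(A - λI) = λ^2 + 8λ + 41 = 0.
Eigenvalues λ = -4 ± 5i (complex conjugate pair).
For λ=-4+5i: an eigenvector is (-1,-2) - i(0,-1) = (-1, -2 + i).
A real fundamental pair from Re and Im of e^((-4+5i)t)v: X_1 = e^(-4t)(cos(5t)·(-1,-2) + sin(5t)·(0,-1)), X_2 = e^(-4t)(sin(5t)·(-1,-2) - cos(5t)·(0,-1)).
General solution: K_1X_1 + K_2X_2.

x_1(t) = -K_1e^(-4t)cos(5t) - K_2e^(-4t)sin(5t), x_2(t) = -K_1e^(-4t)sin(5t) - 2K_1e^(-4t)cos(5t) - 2K_2e^(-4t)sin(5t) + K_2e^(-4t)cos(5t)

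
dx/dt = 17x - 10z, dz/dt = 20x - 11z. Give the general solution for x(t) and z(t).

Coefficient matrix A = [[17, -10], [20, -11]].
Characteristic polynomial det(A - λI) = λ^2 - 6λ + 13 = 0.
Eigenvalues λ = 3 ± 2i (complex conjugate pair).
For λ=3+2i: an eigenvector is (-1,-1) - i(-2,-3) = (-1 + 2i, -1 + 3i).
A real fundamental pair from Re and Im of e^((3+2i)t)v: X_1 = e^(3t)(cos(2t)·(-1,-1) + sin(2t)·(-2,-3)), X_2 = e^(3t)(sin(2t)·(-1,-1) - cos(2t)·(-2,-3)).
General solution: C_1X_1 + C_2X_2.

x(t) = -2C_1e^(3t)sin(2t) - C_1e^(3t)cos(2t) - C_2e^(3t)sin(2t) + 2C_2e^(3t)cos(2t), z(t) = -3C_1e^(3t)sin(2t) - C_1e^(3t)cos(2t) - C_2e^(3t)sin(2t) + 3C_2e^(3t)cos(2t)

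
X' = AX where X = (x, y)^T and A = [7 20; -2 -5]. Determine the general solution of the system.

x(t) = 3c_1e^(t)sin(2t) + c_1e^(t)cos(2t) + c_2e^(t)sin(2t) - 3c_2e^(t)cos(2t), y(t) = -c_1e^(t)sin(2t) + c_2e^(t)cos(2t)

Coefficient matrix A = [[7, 20], [-2, -5]].
Characteristic polynomial det(A - λI) = λ^2 - 2λ + 5 = 0.
Eigenvalues λ = 1 ± 2i (complex conjugate pair).
For λ=1+2i: an eigenvector is (1,0) - i(3,-1) = (1 - 3i, 0 + i).
A real fundamental pair from Re and Im of e^((1+2i)t)v: X_1 = e^(t)(cos(2t)·(1,0) + sin(2t)·(3,-1)), X_2 = e^(t)(sin(2t)·(1,0) - cos(2t)·(3,-1)).
General solution: c_1X_1 + c_2X_2.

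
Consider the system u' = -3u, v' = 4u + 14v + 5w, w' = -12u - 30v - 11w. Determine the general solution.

u(t) = c_1e^(-3t), v(t) = -2c_1e^(-3t) - c_2e^(-t) + c_3e^(4t), w(t) = 6c_1e^(-3t) + 3c_2e^(-t) - 2c_3e^(4t)

Coefficient matrix A = [[-3, 0, 0], [4, 14, 5], [-12, -30, -11]].
det(A - λI) = 0 gives eigenvalues λ = -3, -1, 4.
For λ=-3: eigenvector (1,-2,6).
For λ=-1: eigenvector (0,-1,3).
For λ=4: eigenvector (0,1,-2).
General solution: c_1e^(-3t)(1,-2,6) + c_2e^(-t)(0,-1,3) + c_3e^(4t)(0,1,-2).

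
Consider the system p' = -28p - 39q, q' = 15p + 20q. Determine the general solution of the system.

p(t) = 3c_1e^(-4t)sin(3t) - 2c_1e^(-4t)cos(3t) - 2c_2e^(-4t)sin(3t) - 3c_2e^(-4t)cos(3t), q(t) = -2c_1e^(-4t)sin(3t) + c_1e^(-4t)cos(3t) + c_2e^(-4t)sin(3t) + 2c_2e^(-4t)cos(3t)

Coefficient matrix A = [[-28, -39], [15, 20]].
Characteristic polynomial det(A - λI) = λ^2 + 8λ + 25 = 0.
Eigenvalues λ = -4 ± 3i (complex conjugate pair).
For λ=-4+3i: an eigenvector is (-2,1) - i(3,-2) = (-2 - 3i, 1 + 2i).
A real fundamental pair from Re and Im of e^((-4+3i)t)v: X_1 = e^(-4t)(cos(3t)·(-2,1) + sin(3t)·(3,-2)), X_2 = e^(-4t)(sin(3t)·(-2,1) - cos(3t)·(3,-2)).
General solution: c_1X_1 + c_2X_2.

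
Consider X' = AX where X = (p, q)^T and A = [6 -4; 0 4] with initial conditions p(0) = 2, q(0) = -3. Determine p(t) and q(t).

p(t) = 8e^(6t) - 6e^(4t), q(t) = -3e^(4t)

Coefficient matrix A = [[6, -4], [0, 4]].
Characteristic polynomial det(A - λI) = λ^2 - 10λ + 24 = 0.
Eigenvalues λ = 4, 6.
For λ=4: (A-λI) row 1 is [2, -4], so an eigenvector is (-2, -1).
For λ=6: (A-λI) row 1 is [0, -4], so an eigenvector is (1, 0).
General solution: C_1e^(4t)(-2,-1) + C_2e^(6t)(1,0).
Applying p(0)=2, q(0)=-3 gives C_1=3, C_2=8.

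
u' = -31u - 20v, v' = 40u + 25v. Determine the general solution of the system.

Coefficient matrix A = [[-31, -20], [40, 25]].
Characteristic polynomial det(A - λI) = λ^2 + 6λ + 25 = 0.
Eigenvalues λ = -3 ± 4i (complex conjugate pair).
For λ=-3+4i: an eigenvector is (-2,3) - i(-1,1) = (-2 + i, 3 - i).
A real fundamental pair from Re and Im of e^((-3+4i)t)v: X_1 = e^(-3t)(cos(4t)·(-2,3) + sin(4t)·(-1,1)), X_2 = e^(-3t)(sin(4t)·(-2,3) - cos(4t)·(-1,1)).
General solution: c_1X_1 + c_2X_2.

u(t) = -c_1e^(-3t)sin(4t) - 2c_1e^(-3t)cos(4t) - 2c_2e^(-3t)sin(4t) + c_2e^(-3t)cos(4t), v(t) = c_1e^(-3t)sin(4t) + 3c_1e^(-3t)cos(4t) + 3c_2e^(-3t)sin(4t) - c_2e^(-3t)cos(4t)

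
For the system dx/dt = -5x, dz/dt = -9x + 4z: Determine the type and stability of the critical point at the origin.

saddle

A = [[-5,0],[-9,4]]; det(A-λI) = λ^2 + λ - 20.
λ = 4, -5: opposite signs.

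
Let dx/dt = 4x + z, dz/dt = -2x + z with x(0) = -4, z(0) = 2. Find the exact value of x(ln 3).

-144

A = [[4,1],[-2,1]]; eigenvalues λ = 2, 3.
Eigenvectors: (-1,2) for λ=2, (-1,1) for λ=3.
From the initial condition, c_1 = -2, c_2 = 6.
x(ln 3) = (-2)(3^2)(-1) + (6)(3^3)(-1) = -144.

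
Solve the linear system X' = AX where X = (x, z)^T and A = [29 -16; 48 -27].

Coefficient matrix A = [[29, -16], [48, -27]].
Characteristic polynomial det(A - λI) = λ^2 - 2λ - 15 = 0.
Eigenvalues λ = -3, 5.
For λ=-3: (A-λI) row 1 is [32, -16], so an eigenvector is (1, 2).
For λ=5: (A-λI) row 1 is [24, -16], so an eigenvector is (2, 3).
General solution: K_1e^(-3t)(1,2) + K_2e^(5t)(2,3).

x(t) = K_1e^(-3t) + 2K_2e^(5t), z(t) = 2K_1e^(-3t) + 3K_2e^(5t)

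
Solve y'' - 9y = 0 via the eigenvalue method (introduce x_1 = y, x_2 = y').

y(t) = c_1e^(3t) + c_2e^(-3t)

Let x_1 = y, x_2 = y'. Then x_1' = x_2 and x_2' = 9x_1.
A = [[0,1],[9,0]]; det(A-λI) = λ^2 - 9.
Eigenvalues λ = 3, -3 with eigenvectors (1,3), (1,-3).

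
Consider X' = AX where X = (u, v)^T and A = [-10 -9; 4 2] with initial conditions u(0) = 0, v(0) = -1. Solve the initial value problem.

u(t) = 9te^(-4t), v(t) = -6te^(-4t) - e^(-4t)

Coefficient matrix A = [[-10, -9], [4, 2]].
Characteristic polynomial det(A - λI) = λ^2 + 8λ + 16 = 0.
Single eigenvalue λ = -4 with algebraic multiplicity 2.
Eigenvector v = (-3,2); generalized eigenvector w with (A-λI)w=v is (2,-1).
General solution: e^(-4t)[C_1·v + C_2·(t·v + w)].
Applying u(0)=0, v(0)=-1 gives C_1=-2, C_2=-3.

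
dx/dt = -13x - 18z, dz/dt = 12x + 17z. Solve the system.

x(t) = K_1e^(5t) + 3K_2e^(-t), z(t) = -K_1e^(5t) - 2K_2e^(-t)

Coefficient matrix A = [[-13, -18], [12, 17]].
Characteristic polynomial det(A - λI) = λ^2 - 4λ - 5 = 0.
Eigenvalues λ = 5, -1.
For λ=5: (A-λI) row 1 is [-18, -18], so an eigenvector is (1, -1).
For λ=-1: (A-λI) row 1 is [-12, -18], so an eigenvector is (3, -2).
General solution: K_1e^(5t)(1,-1) + K_2e^(-t)(3,-2).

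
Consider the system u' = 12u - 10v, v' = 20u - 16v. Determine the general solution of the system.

Coefficient matrix A = [[12, -10], [20, -16]].
Characteristic polynomial det(A - λI) = λ^2 + 4λ + 8 = 0.
Eigenvalues λ = -2 ± 2i (complex conjugate pair).
For λ=-2+2i: an eigenvector is (2,3) - i(-1,-1) = (2 + i, 3 + i).
A real fundamental pair from Re and Im of e^((-2+2i)t)v: X_1 = e^(-2t)(cos(2t)·(2,3) + sin(2t)·(-1,-1)), X_2 = e^(-2t)(sin(2t)·(2,3) - cos(2t)·(-1,-1)).
General solution: K_1X_1 + K_2X_2.

u(t) = -K_1e^(-2t)sin(2t) + 2K_1e^(-2t)cos(2t) + 2K_2e^(-2t)sin(2t) + K_2e^(-2t)cos(2t), v(t) = -K_1e^(-2t)sin(2t) + 3K_1e^(-2t)cos(2t) + 3K_2e^(-2t)sin(2t) + K_2e^(-2t)cos(2t)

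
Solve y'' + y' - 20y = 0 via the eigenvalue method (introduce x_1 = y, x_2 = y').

y(t) = c_1e^(-5t) + c_2e^(4t)

Let x_1 = y, x_2 = y'. Then x_1' = x_2 and x_2' = 20x_1 - x_2.
A = [[0,1],[20,-1]]; det(A-λI) = λ^2 + λ - 20.
Eigenvalues λ = -5, 4 with eigenvectors (1,-5), (1,4).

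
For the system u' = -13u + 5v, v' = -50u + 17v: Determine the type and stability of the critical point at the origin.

A = [[-13,5],[-50,17]]; det(A-λI) = λ^2 - 4λ + 29.
λ = 2 ± 5i: positive real part.

unstable spiral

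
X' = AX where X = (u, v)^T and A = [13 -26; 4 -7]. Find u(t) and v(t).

Coefficient matrix A = [[13, -26], [4, -7]].
Characteristic polynomial det(A - λI) = λ^2 - 6λ + 13 = 0.
Eigenvalues λ = 3 ± 2i (complex conjugate pair).
For λ=3+2i: an eigenvector is (-3,-1) - i(-2,-1) = (-3 + 2i, -1 + i).
A real fundamental pair from Re and Im of e^((3+2i)t)v: X_1 = e^(3t)(cos(2t)·(-3,-1) + sin(2t)·(-2,-1)), X_2 = e^(3t)(sin(2t)·(-3,-1) - cos(2t)·(-2,-1)).
General solution: C_1X_1 + C_2X_2.

u(t) = -2C_1e^(3t)sin(2t) - 3C_1e^(3t)cos(2t) - 3C_2e^(3t)sin(2t) + 2C_2e^(3t)cos(2t), v(t) = -C_1e^(3t)sin(2t) - C_1e^(3t)cos(2t) - C_2e^(3t)sin(2t) + C_2e^(3t)cos(2t)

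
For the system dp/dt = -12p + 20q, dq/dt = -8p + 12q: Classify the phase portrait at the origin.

A = [[-12,20],[-8,12]]; det(A-λI) = λ^2 + 16.
λ = 0 ± 4i: zero real part.

center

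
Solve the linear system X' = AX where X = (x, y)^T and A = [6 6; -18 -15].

x(t) = K_1e^(-6t) + 2K_2e^(-3t), y(t) = -2K_1e^(-6t) - 3K_2e^(-3t)

Coefficient matrix A = [[6, 6], [-18, -15]].
Characteristic polynomial det(A - λI) = λ^2 + 9λ + 18 = 0.
Eigenvalues λ = -6, -3.
For λ=-6: (A-λI) row 1 is [12, 6], so an eigenvector is (1, -2).
For λ=-3: (A-λI) row 1 is [9, 6], so an eigenvector is (2, -3).
General solution: K_1e^(-6t)(1,-2) + K_2e^(-3t)(2,-3).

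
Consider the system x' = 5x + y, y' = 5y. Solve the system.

x(t) = c_1e^(5t) + c_2te^(5t) - c_2e^(5t), y(t) = c_2e^(5t)

Coefficient matrix A = [[5, 1], [0, 5]].
Characteristic polynomial det(A - λI) = λ^2 - 10λ + 25 = 0.
Single eigenvalue λ = 5 with algebraic multiplicity 2.
Eigenvector v = (1,0); generalized eigenvector w with (A-λI)w=v is (-1,1).
General solution: e^(5t)[c_1·v + c_2·(t·v + w)].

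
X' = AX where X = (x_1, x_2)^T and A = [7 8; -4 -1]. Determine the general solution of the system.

x_1(t) = -C_1e^(3t)sin(4t) - C_1e^(3t)cos(4t) - C_2e^(3t)sin(4t) + C_2e^(3t)cos(4t), x_2(t) = C_1e^(3t)sin(4t) - C_2e^(3t)cos(4t)

Coefficient matrix A = [[7, 8], [-4, -1]].
Characteristic polynomial det(A - λI) = λ^2 - 6λ + 25 = 0.
Eigenvalues λ = 3 ± 4i (complex conjugate pair).
For λ=3+4i: an eigenvector is (-1,0) - i(-1,1) = (-1 + i, 0 - i).
A real fundamental pair from Re and Im of e^((3+4i)t)v: X_1 = e^(3t)(cos(4t)·(-1,0) + sin(4t)·(-1,1)), X_2 = e^(3t)(sin(4t)·(-1,0) - cos(4t)·(-1,1)).
General solution: C_1X_1 + C_2X_2.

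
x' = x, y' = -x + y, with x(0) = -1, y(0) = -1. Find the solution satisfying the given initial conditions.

x(t) = -e^(t), y(t) = te^(t) - e^(t)

Coefficient matrix A = [[1, 0], [-1, 1]].
Characteristic polynomial det(A - λI) = λ^2 - 2λ + 1 = 0.
Single eigenvalue λ = 1 with algebraic multiplicity 2.
Eigenvector v = (0,1); generalized eigenvector w with (A-λI)w=v is (-1,2).
General solution: e^(t)[K_1·v + K_2·(t·v + w)].
Applying x(0)=-1, y(0)=-1 gives K_1=-3, K_2=1.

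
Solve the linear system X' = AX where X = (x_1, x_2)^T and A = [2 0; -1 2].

x_1(t) = -c_2e^(2t), x_2(t) = c_1e^(2t) + c_2te^(2t) - c_2e^(2t)

Coefficient matrix A = [[2, 0], [-1, 2]].
Characteristic polynomial det(A - λI) = λ^2 - 4λ + 4 = 0.
Single eigenvalue λ = 2 with algebraic multiplicity 2.
Eigenvector v = (0,1); generalized eigenvector w with (A-λI)w=v is (-1,-1).
General solution: e^(2t)[c_1·v + c_2·(t·v + w)].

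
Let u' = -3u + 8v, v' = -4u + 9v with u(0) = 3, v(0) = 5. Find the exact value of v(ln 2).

220

A = [[-3,8],[-4,9]]; eigenvalues λ = 5, 1.
Eigenvectors: (-1,-1) for λ=5, (-2,-1) for λ=1.
From the initial condition, c_1 = -7, c_2 = 2.
v(ln 2) = (-7)(2^5)(-1) + (2)(2^1)(-1) = 220.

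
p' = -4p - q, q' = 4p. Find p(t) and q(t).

Coefficient matrix A = [[-4, -1], [4, 0]].
Characteristic polynomial det(A - λI) = λ^2 + 4λ + 4 = 0.
Single eigenvalue λ = -2 with algebraic multiplicity 2.
Eigenvector v = (-1,2); generalized eigenvector w with (A-λI)w=v is (1,-1).
General solution: e^(-2t)[c_1·v + c_2·(t·v + w)].

p(t) = -c_1e^(-2t) - c_2te^(-2t) + c_2e^(-2t), q(t) = 2c_1e^(-2t) + 2c_2te^(-2t) - c_2e^(-2t)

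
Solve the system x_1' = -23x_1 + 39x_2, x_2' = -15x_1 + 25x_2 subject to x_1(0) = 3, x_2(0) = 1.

x_1(t) = -11e^(t)sin(3t) + 3e^(t)cos(3t), x_2(t) = -7e^(t)sin(3t) + e^(t)cos(3t)

Coefficient matrix A = [[-23, 39], [-15, 25]].
Characteristic polynomial det(A - λI) = λ^2 - 2λ + 10 = 0.
Eigenvalues λ = 1 ± 3i (complex conjugate pair).
For λ=1+3i: an eigenvector is (-2,-1) - i(3,2) = (-2 - 3i, -1 - 2i).
A real fundamental pair from Re and Im of e^((1+3i)t)v: X_1 = e^(t)(cos(3t)·(-2,-1) + sin(3t)·(3,2)), X_2 = e^(t)(sin(3t)·(-2,-1) - cos(3t)·(3,2)).
General solution: c_1X_1 + c_2X_2.
Applying x_1(0)=3, x_2(0)=1 gives c_1=-3, c_2=1.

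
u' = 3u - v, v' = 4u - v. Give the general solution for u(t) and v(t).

u(t) = -c_1e^(t) - c_2te^(t) - 2c_2e^(t), v(t) = -2c_1e^(t) - 2c_2te^(t) - 3c_2e^(t)

Coefficient matrix A = [[3, -1], [4, -1]].
Characteristic polynomial det(A - λI) = λ^2 - 2λ + 1 = 0.
Single eigenvalue λ = 1 with algebraic multiplicity 2.
Eigenvector v = (-1,-2); generalized eigenvector w with (A-λI)w=v is (-2,-3).
General solution: e^(t)[c_1·v + c_2·(t·v + w)].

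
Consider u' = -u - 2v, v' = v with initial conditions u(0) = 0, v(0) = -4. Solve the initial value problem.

u(t) = 4e^(t) - 4e^(-t), v(t) = -4e^(t)

Coefficient matrix A = [[-1, -2], [0, 1]].
Characteristic polynomial det(A - λI) = λ^2 - 1 = 0.
Eigenvalues λ = 1, -1.
For λ=1: (A-λI) row 1 is [-2, -2], so an eigenvector is (1, -1).
For λ=-1: (A-λI) row 1 is [0, -2], so an eigenvector is (1, 0).
General solution: c_1e^(t)(1,-1) + c_2e^(-t)(1,0).
Applying u(0)=0, v(0)=-4 gives c_1=4, c_2=-4.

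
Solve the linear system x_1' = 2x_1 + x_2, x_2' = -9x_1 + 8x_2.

Coefficient matrix A = [[2, 1], [-9, 8]].
Characteristic polynomial det(A - λI) = λ^2 - 10λ + 25 = 0.
Single eigenvalue λ = 5 with algebraic multiplicity 2.
Eigenvector v = (-1,-3); generalized eigenvector w with (A-λI)w=v is (1,2).
General solution: e^(5t)[K_1·v + K_2·(t·v + w)].

x_1(t) = -K_1e^(5t) - K_2te^(5t) + K_2e^(5t), x_2(t) = -3K_1e^(5t) - 3K_2te^(5t) + 2K_2e^(5t)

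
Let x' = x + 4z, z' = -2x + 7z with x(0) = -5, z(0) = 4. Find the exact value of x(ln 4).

12160

A = [[1,4],[-2,7]]; eigenvalues λ = 5, 3.
Eigenvectors: (-1,-1) for λ=5, (-2,-1) for λ=3.
From the initial condition, c_1 = -13, c_2 = 9.
x(ln 4) = (-13)(4^5)(-1) + (9)(4^3)(-2) = 12160.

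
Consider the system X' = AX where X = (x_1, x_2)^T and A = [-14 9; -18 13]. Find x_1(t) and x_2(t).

Coefficient matrix A = [[-14, 9], [-18, 13]].
Characteristic polynomial det(A - λI) = λ^2 + λ - 20 = 0.
Eigenvalues λ = -5, 4.
For λ=-5: (A-λI) row 1 is [-9, 9], so an eigenvector is (-1, -1).
For λ=4: (A-λI) row 1 is [-18, 9], so an eigenvector is (1, 2).
General solution: C_1e^(-5t)(-1,-1) + C_2e^(4t)(1,2).

x_1(t) = -C_1e^(-5t) + C_2e^(4t), x_2(t) = -C_1e^(-5t) + 2C_2e^(4t)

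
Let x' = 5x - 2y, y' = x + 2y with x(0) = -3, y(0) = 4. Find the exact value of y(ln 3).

-270

A = [[5,-2],[1,2]]; eigenvalues λ = 4, 3.
Eigenvectors: (2,1) for λ=4, (-1,-1) for λ=3.
From the initial condition, c_1 = -7, c_2 = -11.
y(ln 3) = (-7)(3^4)(1) + (-11)(3^3)(-1) = -270.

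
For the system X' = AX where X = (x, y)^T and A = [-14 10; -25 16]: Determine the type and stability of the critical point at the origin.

A = [[-14,10],[-25,16]]; det(A-λI) = λ^2 - 2λ + 26.
λ = 1 ± 5i: positive real part.

unstable spiral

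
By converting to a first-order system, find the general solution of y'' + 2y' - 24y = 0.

Let x_1 = y, x_2 = y'. Then x_1' = x_2 and x_2' = 24x_1 - 2x_2.
A = [[0,1],[24,-2]]; det(A-λI) = λ^2 + 2λ - 24.
Eigenvalues λ = 4, -6 with eigenvectors (1,4), (1,-6).

y(t) = C_1e^(4t) + C_2e^(-6t)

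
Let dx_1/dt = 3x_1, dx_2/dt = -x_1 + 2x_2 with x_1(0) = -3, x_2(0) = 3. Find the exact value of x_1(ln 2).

-24

A = [[3,0],[-1,2]]; eigenvalues λ = 3, 2.
Eigenvectors: (-1,1) for λ=3, (0,-1) for λ=2.
From the initial condition, c_1 = 3, c_2 = 0.
x_1(ln 2) = (3)(2^3)(-1) + (0)(2^2)(0) = -24.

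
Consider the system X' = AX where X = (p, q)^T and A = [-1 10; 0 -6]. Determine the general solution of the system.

p(t) = 2K_1e^(-6t) - K_2e^(-t), q(t) = -K_1e^(-6t)

Coefficient matrix A = [[-1, 10], [0, -6]].
Characteristic polynomial det(A - λI) = λ^2 + 7λ + 6 = 0.
Eigenvalues λ = -6, -1.
For λ=-6: (A-λI) row 1 is [5, 10], so an eigenvector is (2, -1).
For λ=-1: (A-λI) row 1 is [0, 10], so an eigenvector is (-1, 0).
General solution: K_1e^(-6t)(2,-1) + K_2e^(-t)(-1,0).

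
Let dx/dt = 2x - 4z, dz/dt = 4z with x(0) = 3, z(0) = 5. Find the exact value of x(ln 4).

A = [[2,-4],[0,4]]; eigenvalues λ = 4, 2.
Eigenvectors: (-2,1) for λ=4, (1,0) for λ=2.
From the initial condition, c_1 = 5, c_2 = 13.
x(ln 4) = (5)(4^4)(-2) + (13)(4^2)(1) = -2352.

-2352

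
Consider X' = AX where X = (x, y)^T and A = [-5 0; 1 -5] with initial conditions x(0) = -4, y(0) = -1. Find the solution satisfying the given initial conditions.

Coefficient matrix A = [[-5, 0], [1, -5]].
Characteristic polynomial det(A - λI) = λ^2 + 10λ + 25 = 0.
Single eigenvalue λ = -5 with algebraic multiplicity 2.
Eigenvector v = (0,1); generalized eigenvector w with (A-λI)w=v is (1,3).
General solution: e^(-5t)[K_1·v + K_2·(t·v + w)].
Applying x(0)=-4, y(0)=-1 gives K_1=11, K_2=-4.

x(t) = -4e^(-5t), y(t) = -4te^(-5t) - e^(-5t)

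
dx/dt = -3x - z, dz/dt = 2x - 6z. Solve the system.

Coefficient matrix A = [[-3, -1], [2, -6]].
Characteristic polynomial det(A - λI) = λ^2 + 9λ + 20 = 0.
Eigenvalues λ = -5, -4.
For λ=-5: (A-λI) row 1 is [2, -1], so an eigenvector is (1, 2).
For λ=-4: (A-λI) row 1 is [1, -1], so an eigenvector is (-1, -1).
General solution: K_1e^(-5t)(1,2) + K_2e^(-4t)(-1,-1).

x(t) = K_1e^(-5t) - K_2e^(-4t), z(t) = 2K_1e^(-5t) - K_2e^(-4t)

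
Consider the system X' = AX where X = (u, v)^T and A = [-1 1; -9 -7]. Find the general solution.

Coefficient matrix A = [[-1, 1], [-9, -7]].
Characteristic polynomial det(A - λI) = λ^2 + 8λ + 16 = 0.
Single eigenvalue λ = -4 with algebraic multiplicity 2.
Eigenvector v = (-1,3); generalized eigenvector w with (A-λI)w=v is (0,-1).
General solution: e^(-4t)[C_1·v + C_2·(t·v + w)].

u(t) = -C_1e^(-4t) - C_2te^(-4t), v(t) = 3C_1e^(-4t) + 3C_2te^(-4t) - C_2e^(-4t)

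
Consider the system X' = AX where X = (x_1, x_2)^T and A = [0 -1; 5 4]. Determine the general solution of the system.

Coefficient matrix A = [[0, -1], [5, 4]].
Characteristic polynomial det(A - λI) = λ^2 - 4λ + 5 = 0.
Eigenvalues λ = 2 ± i (complex conjugate pair).
For λ=2+i: an eigenvector is (0,-1) - i(1,-2) = (0 - i, -1 + 2i).
A real fundamental pair from Re and Im of e^((2+i)t)v: X_1 = e^(2t)(cos(t)·(0,-1) + sin(t)·(1,-2)), X_2 = e^(2t)(sin(t)·(0,-1) - cos(t)·(1,-2)).
General solution: c_1X_1 + c_2X_2.

x_1(t) = c_1e^(2t)sin(t) - c_2e^(2t)cos(t), x_2(t) = -2c_1e^(2t)sin(t) - c_1e^(2t)cos(t) - c_2e^(2t)sin(t) + 2c_2e^(2t)cos(t)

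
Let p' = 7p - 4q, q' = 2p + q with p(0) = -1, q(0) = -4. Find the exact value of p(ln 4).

A = [[7,-4],[2,1]]; eigenvalues λ = 3, 5.
Eigenvectors: (1,1) for λ=3, (-2,-1) for λ=5.
From the initial condition, c_1 = -7, c_2 = -3.
p(ln 4) = (-7)(4^3)(1) + (-3)(4^5)(-2) = 5696.

5696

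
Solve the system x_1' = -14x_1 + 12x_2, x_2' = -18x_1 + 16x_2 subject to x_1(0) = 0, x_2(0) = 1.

x_1(t) = 2e^(4t) - 2e^(-2t), x_2(t) = 3e^(4t) - 2e^(-2t)

Coefficient matrix A = [[-14, 12], [-18, 16]].
Characteristic polynomial det(A - λI) = λ^2 - 2λ - 8 = 0.
Eigenvalues λ = 4, -2.
For λ=4: (A-λI) row 1 is [-18, 12], so an eigenvector is (-2, -3).
For λ=-2: (A-λI) row 1 is [-12, 12], so an eigenvector is (1, 1).
General solution: C_1e^(4t)(-2,-3) + C_2e^(-2t)(1,1).
Applying x_1(0)=0, x_2(0)=1 gives C_1=-1, C_2=-2.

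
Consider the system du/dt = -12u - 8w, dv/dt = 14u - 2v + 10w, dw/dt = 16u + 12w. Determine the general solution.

Coefficient matrix A = [[-12, 0, -8], [14, -2, 10], [16, 0, 12]].
det(A - λI) = 0 gives eigenvalues λ = 4, -2, -4.
For λ=4: eigenvector (1,-1,-2).
For λ=-2: eigenvector (0,1,0).
For λ=-4: eigenvector (1,-2,-1).
General solution: c_1e^(4t)(1,-1,-2) + c_2e^(-2t)(0,1,0) + c_3e^(-4t)(1,-2,-1).

u(t) = c_1e^(4t) + c_3e^(-4t), v(t) = -c_1e^(4t) + c_2e^(-2t) - 2c_3e^(-4t), w(t) = -2c_1e^(4t) - c_3e^(-4t)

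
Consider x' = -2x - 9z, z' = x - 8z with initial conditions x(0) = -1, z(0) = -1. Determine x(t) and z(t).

x(t) = 6te^(-5t) - e^(-5t), z(t) = 2te^(-5t) - e^(-5t)

Coefficient matrix A = [[-2, -9], [1, -8]].
Characteristic polynomial det(A - λI) = λ^2 + 10λ + 25 = 0.
Single eigenvalue λ = -5 with algebraic multiplicity 2.
Eigenvector v = (3,1); generalized eigenvector w with (A-λI)w=v is (1,0).
General solution: e^(-5t)[c_1·v + c_2·(t·v + w)].
Applying x(0)=-1, z(0)=-1 gives c_1=-1, c_2=2.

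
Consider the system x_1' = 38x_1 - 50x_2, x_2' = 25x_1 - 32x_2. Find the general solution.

x_1(t) = K_1e^(3t)sin(5t) + 3K_1e^(3t)cos(5t) + 3K_2e^(3t)sin(5t) - K_2e^(3t)cos(5t), x_2(t) = K_1e^(3t)sin(5t) + 2K_1e^(3t)cos(5t) + 2K_2e^(3t)sin(5t) - K_2e^(3t)cos(5t)

Coefficient matrix A = [[38, -50], [25, -32]].
Characteristic polynomial det(A - λI) = λ^2 - 6λ + 34 = 0.
Eigenvalues λ = 3 ± 5i (complex conjugate pair).
For λ=3+5i: an eigenvector is (3,2) - i(1,1) = (3 - i, 2 - i).
A real fundamental pair from Re and Im of e^((3+5i)t)v: X_1 = e^(3t)(cos(5t)·(3,2) + sin(5t)·(1,1)), X_2 = e^(3t)(sin(5t)·(3,2) - cos(5t)·(1,1)).
General solution: K_1X_1 + K_2X_2.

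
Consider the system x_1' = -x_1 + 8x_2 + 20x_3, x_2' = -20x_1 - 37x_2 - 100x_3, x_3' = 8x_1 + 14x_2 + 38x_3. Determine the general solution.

Coefficient matrix A = [[-1, 8, 20], [-20, -37, -100], [8, 14, 38]].
det(A - λI) = 0 gives eigenvalues λ = -1, -2, 3.
For λ=-1: eigenvector (1,5,-2).
For λ=-2: eigenvector (-4,-12,5).
For λ=3: eigenvector (0,5,-2).
General solution: c_1e^(-t)(1,5,-2) + c_2e^(-2t)(-4,-12,5) + c_3e^(3t)(0,5,-2).

x_1(t) = c_1e^(-t) - 4c_2e^(-2t), x_2(t) = 5c_1e^(-t) - 12c_2e^(-2t) + 5c_3e^(3t), x_3(t) = -2c_1e^(-t) + 5c_2e^(-2t) - 2c_3e^(3t)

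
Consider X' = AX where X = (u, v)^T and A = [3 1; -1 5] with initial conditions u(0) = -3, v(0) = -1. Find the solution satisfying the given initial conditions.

u(t) = 2te^(4t) - 3e^(4t), v(t) = 2te^(4t) - e^(4t)

Coefficient matrix A = [[3, 1], [-1, 5]].
Characteristic polynomial det(A - λI) = λ^2 - 8λ + 16 = 0.
Single eigenvalue λ = 4 with algebraic multiplicity 2.
Eigenvector v = (-1,-1); generalized eigenvector w with (A-λI)w=v is (2,1).
General solution: e^(4t)[C_1·v + C_2·(t·v + w)].
Applying u(0)=-3, v(0)=-1 gives C_1=-1, C_2=-2.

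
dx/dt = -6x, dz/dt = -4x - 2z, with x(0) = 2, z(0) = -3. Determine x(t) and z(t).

Coefficient matrix A = [[-6, 0], [-4, -2]].
Characteristic polynomial det(A - λI) = λ^2 + 8λ + 12 = 0.
Eigenvalues λ = -2, -6.
For λ=-2: (A-λI) row 1 is [-4, 0], so an eigenvector is (0, -1).
For λ=-6: (A-λI) row 2 is [-4, 4], so an eigenvector is (1, 1).
General solution: K_1e^(-2t)(0,-1) + K_2e^(-6t)(1,1).
Applying x(0)=2, z(0)=-3 gives K_1=5, K_2=2.

x(t) = 2e^(-6t), z(t) = -5e^(-2t) + 2e^(-6t)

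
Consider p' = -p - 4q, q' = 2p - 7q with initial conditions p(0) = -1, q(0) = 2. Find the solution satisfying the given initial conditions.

p(t) = -6e^(-3t) + 5e^(-5t), q(t) = -3e^(-3t) + 5e^(-5t)

Coefficient matrix A = [[-1, -4], [2, -7]].
Characteristic polynomial det(A - λI) = λ^2 + 8λ + 15 = 0.
Eigenvalues λ = -5, -3.
For λ=-5: (A-λI) row 1 is [4, -4], so an eigenvector is (-1, -1).
For λ=-3: (A-λI) row 1 is [2, -4], so an eigenvector is (-2, -1).
General solution: c_1e^(-5t)(-1,-1) + c_2e^(-3t)(-2,-1).
Applying p(0)=-1, q(0)=2 gives c_1=-5, c_2=3.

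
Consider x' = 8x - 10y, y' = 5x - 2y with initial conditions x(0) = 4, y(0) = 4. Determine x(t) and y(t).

x(t) = -4e^(3t)sin(5t) + 4e^(3t)cos(5t), y(t) = 4e^(3t)cos(5t)

Coefficient matrix A = [[8, -10], [5, -2]].
Characteristic polynomial det(A - λI) = λ^2 - 6λ + 34 = 0.
Eigenvalues λ = 3 ± 5i (complex conjugate pair).
For λ=3+5i: an eigenvector is (-1,-1) - i(1,0) = (-1 - i, -1).
A real fundamental pair from Re and Im of e^((3+5i)t)v: X_1 = e^(3t)(cos(5t)·(-1,-1) + sin(5t)·(1,0)), X_2 = e^(3t)(sin(5t)·(-1,-1) - cos(5t)·(1,0)).
General solution: C_1X_1 + C_2X_2.
Applying x(0)=4, y(0)=4 gives C_1=-4, C_2=0.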